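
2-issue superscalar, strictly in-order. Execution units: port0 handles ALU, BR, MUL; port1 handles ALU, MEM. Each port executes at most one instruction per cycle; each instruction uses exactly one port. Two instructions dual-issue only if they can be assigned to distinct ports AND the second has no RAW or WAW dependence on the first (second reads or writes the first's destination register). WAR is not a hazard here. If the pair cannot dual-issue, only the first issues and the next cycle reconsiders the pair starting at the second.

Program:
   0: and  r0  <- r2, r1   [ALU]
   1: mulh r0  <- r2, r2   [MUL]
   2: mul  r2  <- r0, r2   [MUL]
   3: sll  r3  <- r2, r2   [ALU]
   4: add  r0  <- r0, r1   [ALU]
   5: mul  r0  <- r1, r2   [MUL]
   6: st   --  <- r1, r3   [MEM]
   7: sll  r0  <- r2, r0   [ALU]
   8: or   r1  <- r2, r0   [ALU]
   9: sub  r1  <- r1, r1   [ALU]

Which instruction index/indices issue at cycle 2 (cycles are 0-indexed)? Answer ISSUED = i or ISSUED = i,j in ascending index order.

ISSUED = 2

#0 head=0: and.ALU i0 WAW r0
#1 head=1: mulh.MUL i1 no-port MUL/MUL
#2 head=2: mul.MUL i2 RAW r2
#3 head=3: sll.ALU;add.ALU i3+i4 2-wide
#4 head=5: mul.MUL;st.MEM i5+i6 2-wide
#5 head=7: sll.ALU i7 RAW r0
#6 head=8: or.ALU i8 RAW+WAW r1
#7 head=9: sub.ALU i9 tail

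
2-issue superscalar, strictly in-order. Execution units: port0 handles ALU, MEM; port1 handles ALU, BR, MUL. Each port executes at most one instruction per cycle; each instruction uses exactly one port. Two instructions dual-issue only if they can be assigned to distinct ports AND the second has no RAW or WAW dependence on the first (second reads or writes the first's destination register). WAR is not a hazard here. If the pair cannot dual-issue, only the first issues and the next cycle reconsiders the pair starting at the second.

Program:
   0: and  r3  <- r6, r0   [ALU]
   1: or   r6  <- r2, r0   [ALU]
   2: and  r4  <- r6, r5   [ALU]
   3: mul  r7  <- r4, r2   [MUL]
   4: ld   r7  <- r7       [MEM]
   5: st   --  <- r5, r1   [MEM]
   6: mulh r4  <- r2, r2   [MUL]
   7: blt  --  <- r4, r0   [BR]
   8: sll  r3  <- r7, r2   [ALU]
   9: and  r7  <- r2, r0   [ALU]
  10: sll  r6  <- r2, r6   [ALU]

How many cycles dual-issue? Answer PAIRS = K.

[0] i0&i1  and.ALU/or.ALU  -- pair
[1] i2  and.ALU  -- RAW r4
[2] i3  mul.MUL  -- RAW+WAW r7
[3] i4  ld.MEM  -- no-port MEM/MEM
[4] i5&i6  st.MEM/mulh.MUL  -- pair
[5] i7&i8  blt.BR/sll.ALU  -- pair
[6] i9&i10  and.ALU/sll.ALU  -- pair

PAIRS = 4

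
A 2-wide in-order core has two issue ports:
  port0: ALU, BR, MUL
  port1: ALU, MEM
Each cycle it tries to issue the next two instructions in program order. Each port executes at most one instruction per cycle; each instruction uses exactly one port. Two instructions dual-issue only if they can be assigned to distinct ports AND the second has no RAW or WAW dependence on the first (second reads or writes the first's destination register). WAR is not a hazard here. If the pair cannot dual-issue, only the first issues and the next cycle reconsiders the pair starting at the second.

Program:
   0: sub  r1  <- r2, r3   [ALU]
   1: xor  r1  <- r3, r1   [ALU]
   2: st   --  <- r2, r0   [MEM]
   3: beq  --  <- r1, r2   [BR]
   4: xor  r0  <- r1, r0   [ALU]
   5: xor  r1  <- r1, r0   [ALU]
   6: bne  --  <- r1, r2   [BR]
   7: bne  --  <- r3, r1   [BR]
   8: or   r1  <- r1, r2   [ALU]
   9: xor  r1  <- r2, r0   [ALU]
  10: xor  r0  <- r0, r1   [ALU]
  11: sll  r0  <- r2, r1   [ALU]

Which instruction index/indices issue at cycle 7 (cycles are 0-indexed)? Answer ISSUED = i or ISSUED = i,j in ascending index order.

ISSUED = 10

[0] i0  sub.ALU  -- RAW+WAW r1
[1] i1&i2  xor.ALU/st.MEM  -- dual
[2] i3&i4  beq.BR/xor.ALU  -- dual
[3] i5  xor.ALU  -- RAW r1
[4] i6  bne.BR  -- no-port BR/BR
[5] i7&i8  bne.BR/or.ALU  -- dual
[6] i9  xor.ALU  -- RAW r1
[7] i10  xor.ALU  -- WAW r0
[8] i11  sll.ALU  -- tail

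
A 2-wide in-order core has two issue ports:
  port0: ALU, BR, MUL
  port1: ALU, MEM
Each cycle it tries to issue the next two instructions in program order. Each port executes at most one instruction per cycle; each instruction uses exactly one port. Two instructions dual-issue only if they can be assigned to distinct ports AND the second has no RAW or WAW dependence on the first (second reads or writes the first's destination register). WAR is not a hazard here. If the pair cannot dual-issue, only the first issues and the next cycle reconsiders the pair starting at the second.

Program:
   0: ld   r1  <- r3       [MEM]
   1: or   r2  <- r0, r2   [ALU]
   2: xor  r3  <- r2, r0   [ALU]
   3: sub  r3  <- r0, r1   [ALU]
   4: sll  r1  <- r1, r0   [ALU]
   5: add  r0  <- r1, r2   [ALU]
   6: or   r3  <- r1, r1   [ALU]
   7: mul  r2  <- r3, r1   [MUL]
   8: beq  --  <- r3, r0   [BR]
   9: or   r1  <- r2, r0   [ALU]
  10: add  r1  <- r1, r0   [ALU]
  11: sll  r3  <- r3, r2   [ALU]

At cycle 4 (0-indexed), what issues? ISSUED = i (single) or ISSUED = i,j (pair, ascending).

ISSUED = 7

  cy0 -> i0,i1 (ld.MEM or.ALU) dual
  cy1 -> i2 (xor.ALU) WAW r3
  cy2 -> i3,i4 (sub.ALU sll.ALU) dual
  cy3 -> i5,i6 (add.ALU or.ALU) dual
  cy4 -> i7 (mul.MUL) no-port MUL/BR
  cy5 -> i8,i9 (beq.BR or.ALU) dual
  cy6 -> i10,i11 (add.ALU sll.ALU) dual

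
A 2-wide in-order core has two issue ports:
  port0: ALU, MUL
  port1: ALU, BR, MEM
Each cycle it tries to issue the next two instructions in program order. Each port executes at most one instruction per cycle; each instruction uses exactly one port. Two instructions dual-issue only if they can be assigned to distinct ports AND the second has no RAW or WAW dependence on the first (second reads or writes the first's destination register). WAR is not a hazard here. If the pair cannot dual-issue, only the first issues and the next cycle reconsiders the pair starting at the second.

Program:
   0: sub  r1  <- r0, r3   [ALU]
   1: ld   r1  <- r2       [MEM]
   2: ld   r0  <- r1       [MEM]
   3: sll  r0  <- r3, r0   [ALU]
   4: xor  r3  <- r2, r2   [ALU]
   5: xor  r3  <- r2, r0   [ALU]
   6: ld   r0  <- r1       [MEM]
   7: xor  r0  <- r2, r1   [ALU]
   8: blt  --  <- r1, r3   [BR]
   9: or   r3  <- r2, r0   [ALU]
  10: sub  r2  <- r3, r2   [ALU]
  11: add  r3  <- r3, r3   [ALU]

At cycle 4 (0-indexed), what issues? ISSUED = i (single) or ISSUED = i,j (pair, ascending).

#0 head=0: sub i0 WAW r1
#1 head=1: ld i1 no-port MEM/MEM
#2 head=2: ld i2 RAW+WAW r0
#3 head=3: sll;xor i3/i4 pair
#4 head=5: xor;ld i5/i6 pair
#5 head=7: xor;blt i7/i8 pair
#6 head=9: or i9 RAW r3
#7 head=10: sub;add i10/i11 pair

ISSUED = 5,6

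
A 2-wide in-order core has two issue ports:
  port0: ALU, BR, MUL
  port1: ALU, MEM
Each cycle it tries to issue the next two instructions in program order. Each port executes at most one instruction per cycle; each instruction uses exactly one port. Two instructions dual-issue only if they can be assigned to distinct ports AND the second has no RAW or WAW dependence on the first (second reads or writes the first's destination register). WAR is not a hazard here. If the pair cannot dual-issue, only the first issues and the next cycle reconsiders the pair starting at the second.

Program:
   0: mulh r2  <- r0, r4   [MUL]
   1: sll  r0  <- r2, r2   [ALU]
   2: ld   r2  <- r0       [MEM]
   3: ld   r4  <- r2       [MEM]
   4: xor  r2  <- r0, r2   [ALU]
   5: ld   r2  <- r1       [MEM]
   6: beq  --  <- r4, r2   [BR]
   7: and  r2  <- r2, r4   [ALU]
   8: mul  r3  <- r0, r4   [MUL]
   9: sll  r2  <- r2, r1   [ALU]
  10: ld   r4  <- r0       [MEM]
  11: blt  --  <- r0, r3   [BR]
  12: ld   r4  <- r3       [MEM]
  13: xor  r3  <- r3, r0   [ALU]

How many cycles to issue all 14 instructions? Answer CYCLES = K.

t=0 i0:mulh.MUL ; RAW r2
t=1 i1:sll.ALU ; RAW r0
t=2 i2:ld.MEM ; no-port MEM/MEM
t=3 i3/i4:ld.MEM xor.ALU ; 2-wide
t=4 i5:ld.MEM ; RAW r2
t=5 i6/i7:beq.BR and.ALU ; 2-wide
t=6 i8/i9:mul.MUL sll.ALU ; 2-wide
t=7 i10/i11:ld.MEM blt.BR ; 2-wide
t=8 i12/i13:ld.MEM xor.ALU ; 2-wide

CYCLES = 9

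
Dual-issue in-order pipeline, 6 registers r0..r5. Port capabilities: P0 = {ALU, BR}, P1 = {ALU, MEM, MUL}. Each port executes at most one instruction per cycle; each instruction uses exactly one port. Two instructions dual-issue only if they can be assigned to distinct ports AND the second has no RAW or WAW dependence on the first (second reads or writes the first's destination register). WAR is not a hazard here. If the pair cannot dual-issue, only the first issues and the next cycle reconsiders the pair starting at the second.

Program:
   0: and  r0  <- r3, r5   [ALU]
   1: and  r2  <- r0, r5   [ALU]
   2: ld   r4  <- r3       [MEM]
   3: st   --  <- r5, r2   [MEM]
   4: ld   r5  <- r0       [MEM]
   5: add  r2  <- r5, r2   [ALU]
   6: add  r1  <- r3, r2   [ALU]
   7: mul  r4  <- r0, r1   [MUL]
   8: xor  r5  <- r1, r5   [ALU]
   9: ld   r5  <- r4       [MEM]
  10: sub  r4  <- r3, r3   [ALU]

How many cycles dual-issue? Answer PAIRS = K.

t=0 i0:and.ALU ; RAW r0
t=1 i1+i2:and.ALU+ld.MEM ; 2-wide
t=2 i3:st.MEM ; no-port MEM/MEM
t=3 i4:ld.MEM ; RAW r5
t=4 i5:add.ALU ; RAW r2
t=5 i6:add.ALU ; RAW r1
t=6 i7+i8:mul.MUL+xor.ALU ; 2-wide
t=7 i9+i10:ld.MEM+sub.ALU ; 2-wide

PAIRS = 3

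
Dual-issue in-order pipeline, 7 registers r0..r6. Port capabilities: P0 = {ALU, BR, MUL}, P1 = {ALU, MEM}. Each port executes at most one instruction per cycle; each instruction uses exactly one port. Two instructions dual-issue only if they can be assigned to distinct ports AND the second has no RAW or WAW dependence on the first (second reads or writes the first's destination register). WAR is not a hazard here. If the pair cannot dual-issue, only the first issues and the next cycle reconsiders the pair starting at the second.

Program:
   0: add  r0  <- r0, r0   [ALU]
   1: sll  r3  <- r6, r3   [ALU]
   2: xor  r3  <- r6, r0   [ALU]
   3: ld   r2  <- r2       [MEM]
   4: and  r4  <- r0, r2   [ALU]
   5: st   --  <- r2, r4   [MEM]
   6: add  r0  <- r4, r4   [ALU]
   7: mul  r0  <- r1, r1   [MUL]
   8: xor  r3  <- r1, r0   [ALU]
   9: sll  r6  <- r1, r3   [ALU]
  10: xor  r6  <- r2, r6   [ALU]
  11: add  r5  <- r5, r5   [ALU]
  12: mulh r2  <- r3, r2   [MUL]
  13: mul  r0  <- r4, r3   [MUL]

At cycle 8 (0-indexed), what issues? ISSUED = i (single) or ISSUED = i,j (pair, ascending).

#0 head=0: add/sll i0/i1 2-wide
#1 head=2: xor/ld i2/i3 2-wide
#2 head=4: and i4 RAW r4
#3 head=5: st/add i5/i6 2-wide
#4 head=7: mul i7 RAW r0
#5 head=8: xor i8 RAW r3
#6 head=9: sll i9 RAW+WAW r6
#7 head=10: xor/add i10/i11 2-wide
#8 head=12: mulh i12 no-port MUL/MUL
#9 head=13: mul i13 tail

ISSUED = 12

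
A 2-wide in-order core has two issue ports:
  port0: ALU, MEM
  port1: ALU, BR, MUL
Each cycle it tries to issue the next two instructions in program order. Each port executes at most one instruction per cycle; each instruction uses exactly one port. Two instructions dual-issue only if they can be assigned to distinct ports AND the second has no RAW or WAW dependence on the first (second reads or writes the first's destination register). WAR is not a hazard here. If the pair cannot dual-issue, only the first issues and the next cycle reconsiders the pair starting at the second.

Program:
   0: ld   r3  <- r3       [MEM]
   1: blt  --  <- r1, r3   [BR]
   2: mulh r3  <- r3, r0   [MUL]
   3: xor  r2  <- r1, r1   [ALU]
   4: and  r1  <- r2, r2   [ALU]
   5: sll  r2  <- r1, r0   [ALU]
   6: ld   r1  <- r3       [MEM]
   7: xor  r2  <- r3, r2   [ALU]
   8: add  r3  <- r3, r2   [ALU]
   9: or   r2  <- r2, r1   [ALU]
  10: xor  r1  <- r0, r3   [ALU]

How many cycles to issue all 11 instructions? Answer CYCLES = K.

CYCLES = 8

t=0 i0:ld ; RAW r3
t=1 i1:blt ; no-port BR/MUL
t=2 i2&i3:mulh xor ; pair
t=3 i4:and ; RAW r1
t=4 i5&i6:sll ld ; pair
t=5 i7:xor ; RAW r2
t=6 i8&i9:add or ; pair
t=7 i10:xor ; tail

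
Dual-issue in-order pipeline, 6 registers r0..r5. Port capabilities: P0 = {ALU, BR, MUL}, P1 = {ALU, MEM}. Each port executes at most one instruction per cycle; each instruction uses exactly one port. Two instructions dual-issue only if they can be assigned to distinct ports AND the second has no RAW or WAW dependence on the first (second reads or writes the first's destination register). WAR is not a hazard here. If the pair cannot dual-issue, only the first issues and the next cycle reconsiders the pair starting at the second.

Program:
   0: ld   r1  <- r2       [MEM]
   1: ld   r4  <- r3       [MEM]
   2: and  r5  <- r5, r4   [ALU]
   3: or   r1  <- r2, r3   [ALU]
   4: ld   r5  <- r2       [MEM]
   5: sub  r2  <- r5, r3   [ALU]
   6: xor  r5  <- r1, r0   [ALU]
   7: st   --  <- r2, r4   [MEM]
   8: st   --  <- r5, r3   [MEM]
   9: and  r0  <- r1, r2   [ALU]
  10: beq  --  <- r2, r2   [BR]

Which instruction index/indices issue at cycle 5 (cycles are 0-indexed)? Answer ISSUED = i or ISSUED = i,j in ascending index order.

ISSUED = 7

0. ld.MEM @i0  | no-port MEM/MEM
1. ld.MEM @i1  | RAW r4
2. and.ALU or.ALU @i2,i3  | 2-wide
3. ld.MEM @i4  | RAW r5
4. sub.ALU xor.ALU @i5,i6  | 2-wide
5. st.MEM @i7  | no-port MEM/MEM
6. st.MEM and.ALU @i8,i9  | 2-wide
7. beq.BR @i10  | tail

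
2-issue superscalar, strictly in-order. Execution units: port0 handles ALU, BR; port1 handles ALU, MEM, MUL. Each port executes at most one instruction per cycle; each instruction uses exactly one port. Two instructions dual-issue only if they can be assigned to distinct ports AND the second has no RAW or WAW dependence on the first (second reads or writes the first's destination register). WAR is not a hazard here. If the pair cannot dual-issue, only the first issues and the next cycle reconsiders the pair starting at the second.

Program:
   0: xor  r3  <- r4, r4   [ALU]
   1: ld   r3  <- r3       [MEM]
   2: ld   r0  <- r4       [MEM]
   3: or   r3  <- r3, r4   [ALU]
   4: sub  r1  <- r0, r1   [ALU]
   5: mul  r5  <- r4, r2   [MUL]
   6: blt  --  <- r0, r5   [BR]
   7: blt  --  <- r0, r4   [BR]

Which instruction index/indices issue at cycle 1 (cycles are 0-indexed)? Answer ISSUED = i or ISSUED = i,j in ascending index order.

  cy0 -> i0 (xor.ALU) RAW+WAW r3
  cy1 -> i1 (ld.MEM) no-port MEM/MEM
  cy2 -> i2,i3 (ld.MEM/or.ALU) 2-wide
  cy3 -> i4,i5 (sub.ALU/mul.MUL) 2-wide
  cy4 -> i6 (blt.BR) no-port BR/BR
  cy5 -> i7 (blt.BR) tail

ISSUED = 1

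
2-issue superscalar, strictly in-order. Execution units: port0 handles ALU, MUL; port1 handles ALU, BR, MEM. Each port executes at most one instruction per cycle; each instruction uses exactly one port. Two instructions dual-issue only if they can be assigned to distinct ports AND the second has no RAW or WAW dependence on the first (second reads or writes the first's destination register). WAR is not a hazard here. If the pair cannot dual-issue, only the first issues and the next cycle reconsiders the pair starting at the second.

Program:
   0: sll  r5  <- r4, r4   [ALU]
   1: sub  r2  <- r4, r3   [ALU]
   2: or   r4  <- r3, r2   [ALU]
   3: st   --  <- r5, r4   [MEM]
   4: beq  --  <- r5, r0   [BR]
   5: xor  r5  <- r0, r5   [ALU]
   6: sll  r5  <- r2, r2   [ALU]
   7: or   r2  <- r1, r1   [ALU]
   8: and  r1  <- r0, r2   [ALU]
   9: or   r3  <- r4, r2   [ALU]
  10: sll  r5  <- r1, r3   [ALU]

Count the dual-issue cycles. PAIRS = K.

PAIRS = 4

c0: i0&i1 sll.ALU/sub.ALU  pair
c1: i2 or.ALU  RAW r4
c2: i3 st.MEM  no-port MEM/BR
c3: i4&i5 beq.BR/xor.ALU  pair
c4: i6&i7 sll.ALU/or.ALU  pair
c5: i8&i9 and.ALU/or.ALU  pair
c6: i10 sll.ALU  tail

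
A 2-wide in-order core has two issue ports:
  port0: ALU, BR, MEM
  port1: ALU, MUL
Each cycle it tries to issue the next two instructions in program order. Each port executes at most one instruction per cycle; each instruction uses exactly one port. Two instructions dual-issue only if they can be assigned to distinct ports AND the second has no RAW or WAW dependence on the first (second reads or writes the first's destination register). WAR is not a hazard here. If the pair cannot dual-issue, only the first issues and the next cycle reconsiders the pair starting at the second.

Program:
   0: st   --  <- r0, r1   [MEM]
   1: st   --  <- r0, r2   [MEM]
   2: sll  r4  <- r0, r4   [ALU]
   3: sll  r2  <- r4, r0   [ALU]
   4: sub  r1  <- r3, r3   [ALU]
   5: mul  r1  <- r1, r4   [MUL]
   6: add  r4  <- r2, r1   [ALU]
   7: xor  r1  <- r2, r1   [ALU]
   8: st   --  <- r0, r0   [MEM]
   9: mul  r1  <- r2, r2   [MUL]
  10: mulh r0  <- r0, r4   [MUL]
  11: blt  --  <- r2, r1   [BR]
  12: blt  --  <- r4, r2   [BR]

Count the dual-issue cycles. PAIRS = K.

[0] i0  st  -- no-port MEM/MEM
[1] i1+i2  st;sll  -- 2-wide
[2] i3+i4  sll;sub  -- 2-wide
[3] i5  mul  -- RAW r1
[4] i6+i7  add;xor  -- 2-wide
[5] i8+i9  st;mul  -- 2-wide
[6] i10+i11  mulh;blt  -- 2-wide
[7] i12  blt  -- tail

PAIRS = 5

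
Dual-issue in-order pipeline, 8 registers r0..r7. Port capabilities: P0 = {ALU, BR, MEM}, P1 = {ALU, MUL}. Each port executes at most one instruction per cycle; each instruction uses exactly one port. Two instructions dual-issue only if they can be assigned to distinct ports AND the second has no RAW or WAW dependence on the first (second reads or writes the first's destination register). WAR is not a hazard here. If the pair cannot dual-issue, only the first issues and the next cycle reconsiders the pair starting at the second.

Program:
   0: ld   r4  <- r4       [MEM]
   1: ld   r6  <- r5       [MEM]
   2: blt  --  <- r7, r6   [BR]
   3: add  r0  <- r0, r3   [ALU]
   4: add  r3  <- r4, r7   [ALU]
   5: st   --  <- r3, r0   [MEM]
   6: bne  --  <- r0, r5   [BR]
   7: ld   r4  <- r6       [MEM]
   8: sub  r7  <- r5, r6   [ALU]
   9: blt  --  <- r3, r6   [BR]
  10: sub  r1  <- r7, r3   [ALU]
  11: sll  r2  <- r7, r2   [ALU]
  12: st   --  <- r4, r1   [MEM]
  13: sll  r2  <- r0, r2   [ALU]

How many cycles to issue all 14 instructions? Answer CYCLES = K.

t=0 i0:ld ; no-port MEM/MEM
t=1 i1:ld ; no-port MEM/BR
t=2 i2&i3:blt add ; pair
t=3 i4:add ; RAW r3
t=4 i5:st ; no-port MEM/BR
t=5 i6:bne ; no-port BR/MEM
t=6 i7&i8:ld sub ; pair
t=7 i9&i10:blt sub ; pair
t=8 i11&i12:sll st ; pair
t=9 i13:sll ; tail

CYCLES = 10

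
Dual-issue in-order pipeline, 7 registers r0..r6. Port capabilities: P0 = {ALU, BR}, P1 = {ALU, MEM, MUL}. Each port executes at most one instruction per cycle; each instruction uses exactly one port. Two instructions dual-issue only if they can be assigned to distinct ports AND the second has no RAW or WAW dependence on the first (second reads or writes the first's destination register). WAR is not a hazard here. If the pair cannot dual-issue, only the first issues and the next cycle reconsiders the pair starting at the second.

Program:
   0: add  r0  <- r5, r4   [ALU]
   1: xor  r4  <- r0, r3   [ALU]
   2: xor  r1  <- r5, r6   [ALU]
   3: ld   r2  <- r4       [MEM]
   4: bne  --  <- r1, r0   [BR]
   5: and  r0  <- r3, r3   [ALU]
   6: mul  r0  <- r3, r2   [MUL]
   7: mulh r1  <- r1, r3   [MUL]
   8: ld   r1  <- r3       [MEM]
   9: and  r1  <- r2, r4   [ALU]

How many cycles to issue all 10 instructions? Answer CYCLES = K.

CYCLES = 8

[0] i0  add.ALU  -- RAW r0
[1] i1/i2  xor.ALU+xor.ALU  -- 2-wide
[2] i3/i4  ld.MEM+bne.BR  -- 2-wide
[3] i5  and.ALU  -- WAW r0
[4] i6  mul.MUL  -- no-port MUL/MUL
[5] i7  mulh.MUL  -- no-port MUL/MEM
[6] i8  ld.MEM  -- WAW r1
[7] i9  and.ALU  -- tail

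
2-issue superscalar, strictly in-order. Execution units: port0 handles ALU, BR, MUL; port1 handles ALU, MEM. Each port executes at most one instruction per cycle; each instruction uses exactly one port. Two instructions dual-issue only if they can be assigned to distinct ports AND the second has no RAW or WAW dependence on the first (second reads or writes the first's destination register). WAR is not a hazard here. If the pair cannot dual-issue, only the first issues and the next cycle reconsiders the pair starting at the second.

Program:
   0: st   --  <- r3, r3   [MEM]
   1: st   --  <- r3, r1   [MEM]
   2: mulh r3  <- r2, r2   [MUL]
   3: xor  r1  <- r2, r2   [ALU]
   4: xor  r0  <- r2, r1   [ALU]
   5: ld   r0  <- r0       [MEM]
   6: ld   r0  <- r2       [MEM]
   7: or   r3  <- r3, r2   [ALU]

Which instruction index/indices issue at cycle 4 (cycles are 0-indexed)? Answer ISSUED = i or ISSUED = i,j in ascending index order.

ISSUED = 5

0. st @i0  | no-port MEM/MEM
1. st/mulh @i1&i2  | dual
2. xor @i3  | RAW r1
3. xor @i4  | RAW+WAW r0
4. ld @i5  | no-port MEM/MEM
5. ld/or @i6&i7  | dual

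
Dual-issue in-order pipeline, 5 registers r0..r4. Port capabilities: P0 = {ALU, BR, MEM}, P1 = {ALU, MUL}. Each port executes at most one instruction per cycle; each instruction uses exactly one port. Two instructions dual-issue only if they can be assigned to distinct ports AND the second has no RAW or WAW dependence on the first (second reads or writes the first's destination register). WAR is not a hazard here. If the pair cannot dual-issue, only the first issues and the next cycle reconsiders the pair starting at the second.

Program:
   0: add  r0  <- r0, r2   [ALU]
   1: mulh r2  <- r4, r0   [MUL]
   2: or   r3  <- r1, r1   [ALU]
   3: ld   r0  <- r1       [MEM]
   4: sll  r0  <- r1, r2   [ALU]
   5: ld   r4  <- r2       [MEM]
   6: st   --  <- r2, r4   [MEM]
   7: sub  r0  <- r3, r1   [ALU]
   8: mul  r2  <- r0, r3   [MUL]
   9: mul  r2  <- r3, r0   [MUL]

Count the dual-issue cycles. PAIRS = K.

  cy0 -> i0 (add.ALU) RAW r0
  cy1 -> i1/i2 (mulh.MUL+or.ALU) pair
  cy2 -> i3 (ld.MEM) WAW r0
  cy3 -> i4/i5 (sll.ALU+ld.MEM) pair
  cy4 -> i6/i7 (st.MEM+sub.ALU) pair
  cy5 -> i8 (mul.MUL) no-port MUL/MUL
  cy6 -> i9 (mul.MUL) tail

PAIRS = 3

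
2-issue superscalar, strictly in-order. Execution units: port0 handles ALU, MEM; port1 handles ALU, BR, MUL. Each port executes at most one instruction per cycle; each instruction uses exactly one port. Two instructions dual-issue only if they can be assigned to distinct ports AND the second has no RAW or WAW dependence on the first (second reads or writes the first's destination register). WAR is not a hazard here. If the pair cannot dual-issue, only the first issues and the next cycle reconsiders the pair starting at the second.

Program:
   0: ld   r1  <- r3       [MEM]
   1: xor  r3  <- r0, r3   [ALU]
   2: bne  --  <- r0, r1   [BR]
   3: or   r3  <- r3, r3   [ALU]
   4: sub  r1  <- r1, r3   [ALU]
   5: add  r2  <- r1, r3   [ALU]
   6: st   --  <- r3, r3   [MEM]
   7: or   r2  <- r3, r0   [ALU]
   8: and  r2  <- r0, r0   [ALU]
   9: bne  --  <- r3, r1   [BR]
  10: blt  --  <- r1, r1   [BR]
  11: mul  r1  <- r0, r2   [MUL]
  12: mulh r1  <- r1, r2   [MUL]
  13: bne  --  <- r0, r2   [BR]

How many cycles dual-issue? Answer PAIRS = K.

[0] i0&i1  ld/xor  -- pair
[1] i2&i3  bne/or  -- pair
[2] i4  sub  -- RAW r1
[3] i5&i6  add/st  -- pair
[4] i7  or  -- WAW r2
[5] i8&i9  and/bne  -- pair
[6] i10  blt  -- no-port BR/MUL
[7] i11  mul  -- no-port MUL/MUL
[8] i12  mulh  -- no-port MUL/BR
[9] i13  bne  -- tail

PAIRS = 4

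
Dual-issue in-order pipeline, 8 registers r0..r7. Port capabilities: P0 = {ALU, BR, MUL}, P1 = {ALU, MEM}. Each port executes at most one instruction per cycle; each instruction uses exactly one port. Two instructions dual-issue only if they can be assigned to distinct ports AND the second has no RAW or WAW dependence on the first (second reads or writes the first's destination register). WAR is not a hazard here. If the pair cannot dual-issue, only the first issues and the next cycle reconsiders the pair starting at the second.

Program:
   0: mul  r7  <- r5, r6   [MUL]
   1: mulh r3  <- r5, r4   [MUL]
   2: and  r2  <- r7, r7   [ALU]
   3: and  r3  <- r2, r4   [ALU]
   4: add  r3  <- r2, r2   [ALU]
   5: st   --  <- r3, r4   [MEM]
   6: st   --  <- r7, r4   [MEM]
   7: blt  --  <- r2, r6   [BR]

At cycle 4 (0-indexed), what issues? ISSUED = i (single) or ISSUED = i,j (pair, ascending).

ISSUED = 5

c0: i0 mul  no-port MUL/MUL
c1: i1+i2 mulh/and  2-wide
c2: i3 and  WAW r3
c3: i4 add  RAW r3
c4: i5 st  no-port MEM/MEM
c5: i6+i7 st/blt  2-wide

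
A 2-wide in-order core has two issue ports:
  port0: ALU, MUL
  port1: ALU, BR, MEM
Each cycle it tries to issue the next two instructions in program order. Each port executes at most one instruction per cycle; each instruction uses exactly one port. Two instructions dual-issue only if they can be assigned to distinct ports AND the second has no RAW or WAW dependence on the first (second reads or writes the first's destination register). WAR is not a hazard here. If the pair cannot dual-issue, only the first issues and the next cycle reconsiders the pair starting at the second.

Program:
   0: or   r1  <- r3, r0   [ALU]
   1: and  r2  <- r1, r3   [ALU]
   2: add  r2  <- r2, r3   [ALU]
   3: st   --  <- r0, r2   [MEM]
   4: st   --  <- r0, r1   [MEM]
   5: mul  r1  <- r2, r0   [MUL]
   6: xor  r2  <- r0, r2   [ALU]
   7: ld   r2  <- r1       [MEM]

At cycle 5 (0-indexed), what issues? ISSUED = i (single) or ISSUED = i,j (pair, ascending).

ISSUED = 6

#0 head=0: or i0 RAW r1
#1 head=1: and i1 RAW+WAW r2
#2 head=2: add i2 RAW r2
#3 head=3: st i3 no-port MEM/MEM
#4 head=4: st;mul i4+i5 pair
#5 head=6: xor i6 WAW r2
#6 head=7: ld i7 tail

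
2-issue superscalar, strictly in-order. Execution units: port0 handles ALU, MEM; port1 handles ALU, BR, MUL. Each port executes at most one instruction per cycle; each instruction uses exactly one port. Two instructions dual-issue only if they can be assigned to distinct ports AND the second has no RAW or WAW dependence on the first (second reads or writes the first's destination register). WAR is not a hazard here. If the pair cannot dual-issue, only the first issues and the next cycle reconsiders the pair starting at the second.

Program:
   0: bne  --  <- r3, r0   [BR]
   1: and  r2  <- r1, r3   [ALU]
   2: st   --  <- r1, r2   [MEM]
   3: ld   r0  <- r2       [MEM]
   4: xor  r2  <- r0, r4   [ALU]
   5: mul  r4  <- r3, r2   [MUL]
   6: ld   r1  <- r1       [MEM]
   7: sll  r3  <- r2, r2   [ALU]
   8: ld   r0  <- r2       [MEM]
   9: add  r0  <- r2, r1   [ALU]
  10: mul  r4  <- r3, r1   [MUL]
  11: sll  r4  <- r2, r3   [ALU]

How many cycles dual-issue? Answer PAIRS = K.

c0: i0+i1 bne.BR+and.ALU  pair
c1: i2 st.MEM  no-port MEM/MEM
c2: i3 ld.MEM  RAW r0
c3: i4 xor.ALU  RAW r2
c4: i5+i6 mul.MUL+ld.MEM  pair
c5: i7+i8 sll.ALU+ld.MEM  pair
c6: i9+i10 add.ALU+mul.MUL  pair
c7: i11 sll.ALU  tail

PAIRS = 4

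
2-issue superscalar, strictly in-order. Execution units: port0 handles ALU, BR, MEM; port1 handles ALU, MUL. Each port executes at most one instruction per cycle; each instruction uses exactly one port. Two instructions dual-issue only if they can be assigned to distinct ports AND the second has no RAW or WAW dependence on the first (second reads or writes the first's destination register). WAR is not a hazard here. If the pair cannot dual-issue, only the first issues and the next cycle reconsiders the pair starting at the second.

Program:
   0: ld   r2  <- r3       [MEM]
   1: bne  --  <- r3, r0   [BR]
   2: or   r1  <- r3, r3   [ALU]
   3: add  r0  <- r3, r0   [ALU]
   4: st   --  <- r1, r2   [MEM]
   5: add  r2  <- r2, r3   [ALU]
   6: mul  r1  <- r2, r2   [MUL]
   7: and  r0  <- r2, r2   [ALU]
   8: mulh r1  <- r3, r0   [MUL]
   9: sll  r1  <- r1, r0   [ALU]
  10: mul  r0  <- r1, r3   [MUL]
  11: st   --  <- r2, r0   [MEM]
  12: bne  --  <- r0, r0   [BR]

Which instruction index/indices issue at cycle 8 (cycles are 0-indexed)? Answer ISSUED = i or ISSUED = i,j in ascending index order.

  cy0 -> i0 (ld.MEM) no-port MEM/BR
  cy1 -> i1,i2 (bne.BR+or.ALU) pair
  cy2 -> i3,i4 (add.ALU+st.MEM) pair
  cy3 -> i5 (add.ALU) RAW r2
  cy4 -> i6,i7 (mul.MUL+and.ALU) pair
  cy5 -> i8 (mulh.MUL) RAW+WAW r1
  cy6 -> i9 (sll.ALU) RAW r1
  cy7 -> i10 (mul.MUL) RAW r0
  cy8 -> i11 (st.MEM) no-port MEM/BR
  cy9 -> i12 (bne.BR) tail

ISSUED = 11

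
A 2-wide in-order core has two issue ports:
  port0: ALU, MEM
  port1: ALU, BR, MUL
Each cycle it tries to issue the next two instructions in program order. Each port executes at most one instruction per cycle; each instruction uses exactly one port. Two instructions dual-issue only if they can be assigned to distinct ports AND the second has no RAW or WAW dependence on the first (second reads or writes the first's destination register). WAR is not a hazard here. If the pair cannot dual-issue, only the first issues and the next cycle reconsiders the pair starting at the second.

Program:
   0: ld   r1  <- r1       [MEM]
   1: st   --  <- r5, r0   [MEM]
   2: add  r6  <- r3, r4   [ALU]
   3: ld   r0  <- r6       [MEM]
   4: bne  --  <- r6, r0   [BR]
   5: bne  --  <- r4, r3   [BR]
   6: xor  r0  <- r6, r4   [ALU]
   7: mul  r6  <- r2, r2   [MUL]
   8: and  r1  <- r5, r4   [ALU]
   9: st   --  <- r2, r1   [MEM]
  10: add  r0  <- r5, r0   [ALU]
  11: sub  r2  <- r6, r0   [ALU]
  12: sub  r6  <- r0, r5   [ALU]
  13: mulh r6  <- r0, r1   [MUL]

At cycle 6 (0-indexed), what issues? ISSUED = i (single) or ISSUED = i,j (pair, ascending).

c0: i0 ld.MEM  no-port MEM/MEM
c1: i1,i2 st.MEM/add.ALU  dual
c2: i3 ld.MEM  RAW r0
c3: i4 bne.BR  no-port BR/BR
c4: i5,i6 bne.BR/xor.ALU  dual
c5: i7,i8 mul.MUL/and.ALU  dual
c6: i9,i10 st.MEM/add.ALU  dual
c7: i11,i12 sub.ALU/sub.ALU  dual
c8: i13 mulh.MUL  tail

ISSUED = 9,10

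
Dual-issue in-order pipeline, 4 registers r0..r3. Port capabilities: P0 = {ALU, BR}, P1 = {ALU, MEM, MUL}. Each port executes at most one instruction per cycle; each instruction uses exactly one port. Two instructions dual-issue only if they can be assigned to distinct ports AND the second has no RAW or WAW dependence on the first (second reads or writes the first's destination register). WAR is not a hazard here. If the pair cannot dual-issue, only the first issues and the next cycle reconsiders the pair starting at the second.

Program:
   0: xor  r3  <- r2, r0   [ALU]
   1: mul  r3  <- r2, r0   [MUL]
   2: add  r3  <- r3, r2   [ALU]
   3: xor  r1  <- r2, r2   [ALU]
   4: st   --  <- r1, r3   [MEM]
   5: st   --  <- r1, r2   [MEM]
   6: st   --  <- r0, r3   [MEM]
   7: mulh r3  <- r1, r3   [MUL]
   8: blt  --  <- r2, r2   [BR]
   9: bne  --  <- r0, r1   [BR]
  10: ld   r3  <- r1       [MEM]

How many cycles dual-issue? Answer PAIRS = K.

PAIRS = 3

[0] i0  xor  -- WAW r3
[1] i1  mul  -- RAW+WAW r3
[2] i2,i3  add/xor  -- pair
[3] i4  st  -- no-port MEM/MEM
[4] i5  st  -- no-port MEM/MEM
[5] i6  st  -- no-port MEM/MUL
[6] i7,i8  mulh/blt  -- pair
[7] i9,i10  bne/ld  -- pair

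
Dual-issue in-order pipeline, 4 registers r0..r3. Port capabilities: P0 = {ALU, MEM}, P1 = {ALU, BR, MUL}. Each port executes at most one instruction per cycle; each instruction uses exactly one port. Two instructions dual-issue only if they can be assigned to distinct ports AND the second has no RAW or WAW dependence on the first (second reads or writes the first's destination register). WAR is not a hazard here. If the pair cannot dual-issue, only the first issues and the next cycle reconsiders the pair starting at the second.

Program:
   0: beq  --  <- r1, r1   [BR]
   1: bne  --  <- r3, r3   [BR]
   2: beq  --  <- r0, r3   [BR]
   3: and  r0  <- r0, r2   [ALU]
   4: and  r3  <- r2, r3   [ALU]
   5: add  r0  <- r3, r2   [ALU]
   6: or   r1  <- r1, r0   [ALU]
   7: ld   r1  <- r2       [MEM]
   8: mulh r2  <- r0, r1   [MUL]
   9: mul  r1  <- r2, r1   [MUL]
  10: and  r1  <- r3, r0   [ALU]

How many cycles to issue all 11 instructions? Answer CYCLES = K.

CYCLES = 10

  cy0 -> i0 (beq.BR) no-port BR/BR
  cy1 -> i1 (bne.BR) no-port BR/BR
  cy2 -> i2+i3 (beq.BR+and.ALU) 2-wide
  cy3 -> i4 (and.ALU) RAW r3
  cy4 -> i5 (add.ALU) RAW r0
  cy5 -> i6 (or.ALU) WAW r1
  cy6 -> i7 (ld.MEM) RAW r1
  cy7 -> i8 (mulh.MUL) no-port MUL/MUL
  cy8 -> i9 (mul.MUL) WAW r1
  cy9 -> i10 (and.ALU) tail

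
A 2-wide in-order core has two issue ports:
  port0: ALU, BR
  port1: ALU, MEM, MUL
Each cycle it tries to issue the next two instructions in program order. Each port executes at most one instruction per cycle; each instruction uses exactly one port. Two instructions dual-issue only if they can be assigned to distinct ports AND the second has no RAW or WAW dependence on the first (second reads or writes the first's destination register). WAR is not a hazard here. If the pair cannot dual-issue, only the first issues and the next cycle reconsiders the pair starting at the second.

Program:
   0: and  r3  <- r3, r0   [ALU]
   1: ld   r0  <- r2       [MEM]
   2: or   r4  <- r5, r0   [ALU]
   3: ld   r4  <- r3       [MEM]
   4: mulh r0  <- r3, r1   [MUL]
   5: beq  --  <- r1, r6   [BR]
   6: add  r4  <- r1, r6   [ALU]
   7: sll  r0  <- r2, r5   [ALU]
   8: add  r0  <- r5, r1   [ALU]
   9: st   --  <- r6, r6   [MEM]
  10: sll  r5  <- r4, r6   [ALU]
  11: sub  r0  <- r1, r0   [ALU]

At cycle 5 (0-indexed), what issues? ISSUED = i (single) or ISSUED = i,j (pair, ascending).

0. and.ALU/ld.MEM @i0+i1  | 2-wide
1. or.ALU @i2  | WAW r4
2. ld.MEM @i3  | no-port MEM/MUL
3. mulh.MUL/beq.BR @i4+i5  | 2-wide
4. add.ALU/sll.ALU @i6+i7  | 2-wide
5. add.ALU/st.MEM @i8+i9  | 2-wide
6. sll.ALU/sub.ALU @i10+i11  | 2-wide

ISSUED = 8,9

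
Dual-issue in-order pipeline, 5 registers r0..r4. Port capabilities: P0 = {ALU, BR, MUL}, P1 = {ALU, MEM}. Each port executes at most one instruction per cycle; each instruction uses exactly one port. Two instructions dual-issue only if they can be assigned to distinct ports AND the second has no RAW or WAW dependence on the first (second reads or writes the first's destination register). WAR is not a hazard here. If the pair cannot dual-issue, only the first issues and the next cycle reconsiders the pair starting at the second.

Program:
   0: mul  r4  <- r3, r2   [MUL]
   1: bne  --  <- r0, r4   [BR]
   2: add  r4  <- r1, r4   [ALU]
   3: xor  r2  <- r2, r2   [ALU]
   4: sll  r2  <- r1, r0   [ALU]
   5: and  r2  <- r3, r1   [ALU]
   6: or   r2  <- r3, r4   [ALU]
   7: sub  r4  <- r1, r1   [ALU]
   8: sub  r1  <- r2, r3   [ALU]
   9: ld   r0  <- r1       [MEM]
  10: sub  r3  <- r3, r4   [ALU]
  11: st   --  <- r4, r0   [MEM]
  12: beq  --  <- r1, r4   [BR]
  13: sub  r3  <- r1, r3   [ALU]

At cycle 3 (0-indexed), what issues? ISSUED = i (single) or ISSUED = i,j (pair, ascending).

ISSUED = 4

0. mul.MUL @i0  | no-port MUL/BR
1. bne.BR;add.ALU @i1/i2  | pair
2. xor.ALU @i3  | WAW r2
3. sll.ALU @i4  | WAW r2
4. and.ALU @i5  | WAW r2
5. or.ALU;sub.ALU @i6/i7  | pair
6. sub.ALU @i8  | RAW r1
7. ld.MEM;sub.ALU @i9/i10  | pair
8. st.MEM;beq.BR @i11/i12  | pair
9. sub.ALU @i13  | tail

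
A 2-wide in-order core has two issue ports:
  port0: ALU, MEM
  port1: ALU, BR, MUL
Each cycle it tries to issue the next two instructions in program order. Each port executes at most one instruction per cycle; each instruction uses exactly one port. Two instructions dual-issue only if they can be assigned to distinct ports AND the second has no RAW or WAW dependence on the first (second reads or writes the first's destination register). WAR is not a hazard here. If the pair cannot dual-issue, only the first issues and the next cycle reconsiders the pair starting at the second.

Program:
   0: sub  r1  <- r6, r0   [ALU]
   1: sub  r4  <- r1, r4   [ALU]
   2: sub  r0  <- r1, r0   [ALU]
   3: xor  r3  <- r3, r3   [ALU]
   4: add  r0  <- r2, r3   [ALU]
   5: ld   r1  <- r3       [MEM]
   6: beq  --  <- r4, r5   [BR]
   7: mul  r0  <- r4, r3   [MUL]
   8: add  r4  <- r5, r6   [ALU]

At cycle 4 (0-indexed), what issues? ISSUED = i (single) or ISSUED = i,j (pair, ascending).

ISSUED = 6

0. sub.ALU @i0  | RAW r1
1. sub.ALU sub.ALU @i1&i2  | 2-wide
2. xor.ALU @i3  | RAW r3
3. add.ALU ld.MEM @i4&i5  | 2-wide
4. beq.BR @i6  | no-port BR/MUL
5. mul.MUL add.ALU @i7&i8  | 2-wide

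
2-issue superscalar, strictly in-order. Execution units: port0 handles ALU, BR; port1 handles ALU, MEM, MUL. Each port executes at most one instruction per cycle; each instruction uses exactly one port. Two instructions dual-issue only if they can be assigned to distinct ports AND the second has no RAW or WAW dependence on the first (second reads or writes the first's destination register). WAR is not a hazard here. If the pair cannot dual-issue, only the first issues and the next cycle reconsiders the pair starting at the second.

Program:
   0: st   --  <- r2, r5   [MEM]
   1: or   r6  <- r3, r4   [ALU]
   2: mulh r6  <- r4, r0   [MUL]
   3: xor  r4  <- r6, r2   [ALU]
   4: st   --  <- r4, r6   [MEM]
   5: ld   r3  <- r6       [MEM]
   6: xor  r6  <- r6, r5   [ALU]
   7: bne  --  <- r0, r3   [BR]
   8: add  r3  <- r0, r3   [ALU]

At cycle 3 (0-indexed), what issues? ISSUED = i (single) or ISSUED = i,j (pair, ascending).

ISSUED = 4

0. st/or @i0+i1  | 2-wide
1. mulh @i2  | RAW r6
2. xor @i3  | RAW r4
3. st @i4  | no-port MEM/MEM
4. ld/xor @i5+i6  | 2-wide
5. bne/add @i7+i8  | 2-wide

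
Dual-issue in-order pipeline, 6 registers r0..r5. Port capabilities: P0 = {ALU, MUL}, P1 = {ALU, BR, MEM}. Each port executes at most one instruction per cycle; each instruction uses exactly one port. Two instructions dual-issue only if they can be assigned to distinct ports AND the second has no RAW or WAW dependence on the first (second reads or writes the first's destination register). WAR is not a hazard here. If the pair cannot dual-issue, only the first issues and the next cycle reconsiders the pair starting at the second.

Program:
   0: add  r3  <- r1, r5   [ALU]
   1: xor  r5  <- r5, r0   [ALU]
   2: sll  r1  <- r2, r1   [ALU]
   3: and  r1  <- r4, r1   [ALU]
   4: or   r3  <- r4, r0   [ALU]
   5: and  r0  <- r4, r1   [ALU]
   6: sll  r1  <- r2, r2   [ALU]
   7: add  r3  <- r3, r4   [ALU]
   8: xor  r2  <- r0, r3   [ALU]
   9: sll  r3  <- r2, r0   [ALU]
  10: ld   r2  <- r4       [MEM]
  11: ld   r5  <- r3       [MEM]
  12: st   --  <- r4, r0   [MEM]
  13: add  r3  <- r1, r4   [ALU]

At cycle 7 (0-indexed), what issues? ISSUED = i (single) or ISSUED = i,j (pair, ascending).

[0] i0+i1  add.ALU+xor.ALU  -- 2-wide
[1] i2  sll.ALU  -- RAW+WAW r1
[2] i3+i4  and.ALU+or.ALU  -- 2-wide
[3] i5+i6  and.ALU+sll.ALU  -- 2-wide
[4] i7  add.ALU  -- RAW r3
[5] i8  xor.ALU  -- RAW r2
[6] i9+i10  sll.ALU+ld.MEM  -- 2-wide
[7] i11  ld.MEM  -- no-port MEM/MEM
[8] i12+i13  st.MEM+add.ALU  -- 2-wide

ISSUED = 11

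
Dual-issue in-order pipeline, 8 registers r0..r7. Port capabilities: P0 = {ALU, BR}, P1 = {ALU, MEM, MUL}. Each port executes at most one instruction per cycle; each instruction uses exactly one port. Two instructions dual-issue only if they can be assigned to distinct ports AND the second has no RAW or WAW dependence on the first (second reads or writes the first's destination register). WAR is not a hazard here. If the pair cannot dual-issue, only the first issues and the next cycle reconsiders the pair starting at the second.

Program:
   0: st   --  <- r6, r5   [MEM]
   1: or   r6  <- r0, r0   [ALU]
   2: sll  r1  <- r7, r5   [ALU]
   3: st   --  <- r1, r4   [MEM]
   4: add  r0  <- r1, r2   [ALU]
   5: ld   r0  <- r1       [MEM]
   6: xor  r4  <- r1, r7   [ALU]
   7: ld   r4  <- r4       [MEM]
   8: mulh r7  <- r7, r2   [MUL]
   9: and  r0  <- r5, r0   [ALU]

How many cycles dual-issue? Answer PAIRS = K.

PAIRS = 4

[0] i0+i1  st/or  -- dual
[1] i2  sll  -- RAW r1
[2] i3+i4  st/add  -- dual
[3] i5+i6  ld/xor  -- dual
[4] i7  ld  -- no-port MEM/MUL
[5] i8+i9  mulh/and  -- dual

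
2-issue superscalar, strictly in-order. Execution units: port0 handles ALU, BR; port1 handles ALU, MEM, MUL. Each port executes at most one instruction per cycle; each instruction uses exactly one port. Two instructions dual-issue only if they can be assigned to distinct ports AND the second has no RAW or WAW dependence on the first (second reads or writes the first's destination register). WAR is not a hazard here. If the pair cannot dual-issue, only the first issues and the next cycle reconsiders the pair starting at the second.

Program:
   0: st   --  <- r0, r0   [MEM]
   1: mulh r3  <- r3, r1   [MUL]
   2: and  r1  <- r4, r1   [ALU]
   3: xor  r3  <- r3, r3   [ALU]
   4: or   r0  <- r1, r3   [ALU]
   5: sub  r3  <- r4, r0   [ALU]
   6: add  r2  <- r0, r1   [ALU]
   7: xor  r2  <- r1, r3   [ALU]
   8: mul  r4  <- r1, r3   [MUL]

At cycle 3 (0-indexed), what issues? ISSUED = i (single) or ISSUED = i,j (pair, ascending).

[0] i0  st.MEM  -- no-port MEM/MUL
[1] i1,i2  mulh.MUL/and.ALU  -- pair
[2] i3  xor.ALU  -- RAW r3
[3] i4  or.ALU  -- RAW r0
[4] i5,i6  sub.ALU/add.ALU  -- pair
[5] i7,i8  xor.ALU/mul.MUL  -- pair

ISSUED = 4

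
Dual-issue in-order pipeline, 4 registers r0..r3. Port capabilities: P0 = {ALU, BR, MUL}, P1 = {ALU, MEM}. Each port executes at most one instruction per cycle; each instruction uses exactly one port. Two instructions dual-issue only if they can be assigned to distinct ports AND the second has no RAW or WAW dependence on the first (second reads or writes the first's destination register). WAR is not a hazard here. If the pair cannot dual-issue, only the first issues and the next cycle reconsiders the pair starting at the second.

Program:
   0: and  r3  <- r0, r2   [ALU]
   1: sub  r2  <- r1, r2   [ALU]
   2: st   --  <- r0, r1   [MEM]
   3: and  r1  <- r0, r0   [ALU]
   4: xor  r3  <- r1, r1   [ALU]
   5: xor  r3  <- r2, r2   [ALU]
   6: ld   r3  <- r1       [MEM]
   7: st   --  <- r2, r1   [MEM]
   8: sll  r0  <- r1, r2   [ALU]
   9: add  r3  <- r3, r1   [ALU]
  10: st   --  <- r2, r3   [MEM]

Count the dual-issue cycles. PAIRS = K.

  cy0 -> i0/i1 (and+sub) 2-wide
  cy1 -> i2/i3 (st+and) 2-wide
  cy2 -> i4 (xor) WAW r3
  cy3 -> i5 (xor) WAW r3
  cy4 -> i6 (ld) no-port MEM/MEM
  cy5 -> i7/i8 (st+sll) 2-wide
  cy6 -> i9 (add) RAW r3
  cy7 -> i10 (st) tail

PAIRS = 3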